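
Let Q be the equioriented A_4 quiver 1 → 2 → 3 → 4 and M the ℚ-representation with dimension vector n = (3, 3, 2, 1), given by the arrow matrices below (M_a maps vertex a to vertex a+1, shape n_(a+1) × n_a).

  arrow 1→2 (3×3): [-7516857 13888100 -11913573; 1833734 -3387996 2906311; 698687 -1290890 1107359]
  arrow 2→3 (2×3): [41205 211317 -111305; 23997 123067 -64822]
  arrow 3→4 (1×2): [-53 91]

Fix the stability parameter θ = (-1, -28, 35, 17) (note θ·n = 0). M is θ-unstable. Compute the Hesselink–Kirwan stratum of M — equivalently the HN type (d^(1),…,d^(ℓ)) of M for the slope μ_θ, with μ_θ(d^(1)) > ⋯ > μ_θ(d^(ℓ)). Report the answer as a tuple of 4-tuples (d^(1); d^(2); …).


Barcode: M ≅ I[1,2], I[1,3], I[1,4]. HN layers by μ_θ (3 steps, strictly decreasing):
  μ^(1)=35; μ^(2)=26; μ^(3)=-29/2

((0, 0, 1, 0); (0, 0, 1, 1); (3, 3, 0, 0))


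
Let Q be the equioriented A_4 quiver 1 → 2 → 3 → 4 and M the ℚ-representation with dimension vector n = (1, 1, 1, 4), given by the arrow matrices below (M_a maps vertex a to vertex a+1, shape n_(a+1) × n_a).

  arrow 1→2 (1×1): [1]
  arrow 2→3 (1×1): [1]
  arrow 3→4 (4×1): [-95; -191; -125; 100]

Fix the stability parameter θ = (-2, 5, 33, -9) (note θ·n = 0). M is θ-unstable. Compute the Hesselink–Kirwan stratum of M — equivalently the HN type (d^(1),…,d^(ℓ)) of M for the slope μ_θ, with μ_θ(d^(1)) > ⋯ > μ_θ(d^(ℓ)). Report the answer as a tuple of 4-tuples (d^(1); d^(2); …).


Barcode: M ≅ I[1,4], I[4,4]^3. HN layers by μ_θ (4 steps, strictly decreasing):
  μ^(1)=12; μ^(2)=5; μ^(3)=-2; μ^(4)=-9

((0, 0, 1, 1); (0, 1, 0, 0); (1, 0, 0, 0); (0, 0, 0, 3))


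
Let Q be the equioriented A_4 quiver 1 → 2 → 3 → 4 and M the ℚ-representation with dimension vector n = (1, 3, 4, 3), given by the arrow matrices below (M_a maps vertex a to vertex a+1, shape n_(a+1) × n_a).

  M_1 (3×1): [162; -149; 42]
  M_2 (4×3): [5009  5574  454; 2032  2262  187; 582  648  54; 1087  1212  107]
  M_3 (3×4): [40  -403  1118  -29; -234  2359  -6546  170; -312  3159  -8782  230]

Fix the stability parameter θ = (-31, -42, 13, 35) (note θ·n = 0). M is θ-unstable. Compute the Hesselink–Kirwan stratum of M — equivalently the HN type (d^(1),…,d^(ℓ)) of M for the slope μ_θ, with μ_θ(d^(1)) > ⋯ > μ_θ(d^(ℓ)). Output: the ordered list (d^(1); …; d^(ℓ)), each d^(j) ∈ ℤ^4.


Via rank(M_{q-1}∘⋯∘M_p): M ≅ I[1,2], I[2,4]^2, I[3,3], I[3,4].
μ_θ-semistable layers: μ^(1)=35; μ^(2)=13; μ^(3)=-73/2; μ^(4)=-42

((0, 0, 0, 3); (0, 0, 4, 0); (1, 1, 0, 0); (0, 2, 0, 0))


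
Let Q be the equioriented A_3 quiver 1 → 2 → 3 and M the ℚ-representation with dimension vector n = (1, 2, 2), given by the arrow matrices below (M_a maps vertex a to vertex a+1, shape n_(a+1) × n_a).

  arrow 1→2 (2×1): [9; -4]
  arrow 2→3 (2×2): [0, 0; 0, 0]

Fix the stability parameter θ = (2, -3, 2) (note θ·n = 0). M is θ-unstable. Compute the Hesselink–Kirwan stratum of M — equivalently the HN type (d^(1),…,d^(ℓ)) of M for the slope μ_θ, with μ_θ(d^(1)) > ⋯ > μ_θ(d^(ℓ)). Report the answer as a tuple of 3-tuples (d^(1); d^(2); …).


Interval decomposition of M: I[1,2], I[2,2], I[3,3]^2.
HN type (ℓ=3): μ^(1)=2; μ^(2)=-1/2; μ^(3)=-3

((0, 0, 2); (1, 1, 0); (0, 1, 0))


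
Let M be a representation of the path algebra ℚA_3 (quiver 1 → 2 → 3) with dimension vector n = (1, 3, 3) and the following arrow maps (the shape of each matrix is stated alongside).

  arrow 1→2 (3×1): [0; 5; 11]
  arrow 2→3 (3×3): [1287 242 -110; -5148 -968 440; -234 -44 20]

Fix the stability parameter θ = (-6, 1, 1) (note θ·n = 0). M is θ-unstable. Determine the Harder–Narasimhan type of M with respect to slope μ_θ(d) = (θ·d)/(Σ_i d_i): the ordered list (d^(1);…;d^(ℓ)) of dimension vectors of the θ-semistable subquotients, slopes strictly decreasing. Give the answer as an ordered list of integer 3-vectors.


Interval decomposition of M: I[1,2], I[2,2], I[2,3], I[3,3]^2.
HN type (ℓ=2): μ^(1)=1; μ^(2)=-6

((0, 3, 3); (1, 0, 0))


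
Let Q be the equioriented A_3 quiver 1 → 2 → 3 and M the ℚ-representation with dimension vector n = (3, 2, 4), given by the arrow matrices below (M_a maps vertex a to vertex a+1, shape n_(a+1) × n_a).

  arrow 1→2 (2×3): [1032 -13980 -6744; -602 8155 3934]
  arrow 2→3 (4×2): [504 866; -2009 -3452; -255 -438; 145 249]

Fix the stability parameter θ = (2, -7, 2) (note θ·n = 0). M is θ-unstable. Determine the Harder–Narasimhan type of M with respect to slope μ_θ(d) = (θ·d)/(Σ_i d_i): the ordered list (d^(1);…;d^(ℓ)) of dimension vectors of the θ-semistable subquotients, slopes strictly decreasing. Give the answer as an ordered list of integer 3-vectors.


Via rank(M_{q-1}∘⋯∘M_p): M ≅ I[1,1]^2, I[1,3], I[2,3], I[3,3]^2.
μ_θ-semistable layers: μ^(1)=2; μ^(2)=-5/2; μ^(3)=-7

((2, 0, 4); (1, 1, 0); (0, 1, 0))


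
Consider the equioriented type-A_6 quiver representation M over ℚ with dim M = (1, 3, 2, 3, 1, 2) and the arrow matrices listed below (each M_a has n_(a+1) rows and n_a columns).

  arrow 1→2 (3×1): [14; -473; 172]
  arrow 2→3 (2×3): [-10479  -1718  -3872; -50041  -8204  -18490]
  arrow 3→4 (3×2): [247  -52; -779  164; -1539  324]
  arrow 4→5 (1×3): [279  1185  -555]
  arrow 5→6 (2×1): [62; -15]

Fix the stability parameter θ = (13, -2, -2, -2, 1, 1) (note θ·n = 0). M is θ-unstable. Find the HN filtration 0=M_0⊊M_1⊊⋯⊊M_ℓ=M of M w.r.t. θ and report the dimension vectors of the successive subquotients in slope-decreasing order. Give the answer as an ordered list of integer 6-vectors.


Barcode: M ≅ I[1,6], I[2,2], I[2,3], I[4,4]^2, I[6,6]. HN layers by μ_θ (3 steps, strictly decreasing):
  μ^(1)=3/2; μ^(2)=1; μ^(3)=-2

((1, 1, 1, 1, 1, 1); (0, 0, 0, 0, 0, 1); (0, 2, 1, 2, 0, 0))


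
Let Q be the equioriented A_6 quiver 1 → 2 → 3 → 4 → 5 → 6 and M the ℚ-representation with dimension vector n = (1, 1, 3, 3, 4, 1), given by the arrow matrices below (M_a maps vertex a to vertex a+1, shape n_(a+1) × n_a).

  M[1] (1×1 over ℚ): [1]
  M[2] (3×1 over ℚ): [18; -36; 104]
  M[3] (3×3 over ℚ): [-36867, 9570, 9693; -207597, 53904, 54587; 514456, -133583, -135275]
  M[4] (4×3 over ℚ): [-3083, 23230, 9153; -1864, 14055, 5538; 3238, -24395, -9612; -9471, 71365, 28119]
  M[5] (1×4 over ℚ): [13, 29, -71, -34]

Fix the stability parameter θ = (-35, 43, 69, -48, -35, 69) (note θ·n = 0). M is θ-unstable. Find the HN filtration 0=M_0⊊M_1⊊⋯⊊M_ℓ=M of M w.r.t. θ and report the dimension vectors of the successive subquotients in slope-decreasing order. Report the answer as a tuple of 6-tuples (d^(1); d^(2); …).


Barcode: M ≅ I[1,6], I[3,4], I[3,5], I[5,5]^2. HN layers by μ_θ (5 steps, strictly decreasing):
  μ^(1)=69; μ^(2)=21/2; μ^(3)=29/4; μ^(4)=-14/3; μ^(5)=-35

((0, 0, 0, 0, 0, 1); (0, 0, 1, 1, 0, 0); (0, 1, 1, 1, 1, 0); (0, 0, 1, 1, 1, 0); (1, 0, 0, 0, 2, 0))


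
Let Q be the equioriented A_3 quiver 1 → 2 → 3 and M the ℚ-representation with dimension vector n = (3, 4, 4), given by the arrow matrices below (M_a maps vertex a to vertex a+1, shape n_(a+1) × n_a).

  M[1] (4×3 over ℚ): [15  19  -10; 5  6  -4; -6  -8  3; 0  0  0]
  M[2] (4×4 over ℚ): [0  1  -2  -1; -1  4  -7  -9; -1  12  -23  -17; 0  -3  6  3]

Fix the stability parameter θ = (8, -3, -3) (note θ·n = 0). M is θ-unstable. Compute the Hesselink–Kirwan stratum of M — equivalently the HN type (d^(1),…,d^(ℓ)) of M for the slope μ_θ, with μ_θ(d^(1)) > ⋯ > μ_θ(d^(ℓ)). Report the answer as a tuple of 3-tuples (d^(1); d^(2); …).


Barcode: M ≅ I[1,2], I[1,3]^2, I[2,2], I[3,3]^2. HN layers by μ_θ (3 steps, strictly decreasing):
  μ^(1)=5/2; μ^(2)=2/3; μ^(3)=-3

((1, 1, 0); (2, 2, 2); (0, 1, 2))


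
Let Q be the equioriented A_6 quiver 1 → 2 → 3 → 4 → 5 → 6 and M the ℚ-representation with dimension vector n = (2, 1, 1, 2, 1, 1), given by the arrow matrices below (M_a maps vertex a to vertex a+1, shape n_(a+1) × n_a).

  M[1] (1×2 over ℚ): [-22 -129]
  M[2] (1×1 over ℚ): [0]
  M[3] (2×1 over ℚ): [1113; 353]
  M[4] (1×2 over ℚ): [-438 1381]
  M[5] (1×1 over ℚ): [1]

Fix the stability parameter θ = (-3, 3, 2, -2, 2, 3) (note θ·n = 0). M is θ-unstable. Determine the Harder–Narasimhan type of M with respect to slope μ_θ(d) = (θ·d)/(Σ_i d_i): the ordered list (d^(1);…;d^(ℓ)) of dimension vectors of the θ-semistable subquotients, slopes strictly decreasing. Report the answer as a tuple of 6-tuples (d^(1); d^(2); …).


Via rank(M_{q-1}∘⋯∘M_p): M ≅ I[1,1], I[1,2], I[3,6], I[4,4].
μ_θ-semistable layers: μ^(1)=3; μ^(2)=2; μ^(3)=0; μ^(4)=-2; μ^(5)=-3

((0, 1, 0, 0, 0, 1); (0, 0, 0, 0, 1, 0); (0, 0, 1, 1, 0, 0); (0, 0, 0, 1, 0, 0); (2, 0, 0, 0, 0, 0))


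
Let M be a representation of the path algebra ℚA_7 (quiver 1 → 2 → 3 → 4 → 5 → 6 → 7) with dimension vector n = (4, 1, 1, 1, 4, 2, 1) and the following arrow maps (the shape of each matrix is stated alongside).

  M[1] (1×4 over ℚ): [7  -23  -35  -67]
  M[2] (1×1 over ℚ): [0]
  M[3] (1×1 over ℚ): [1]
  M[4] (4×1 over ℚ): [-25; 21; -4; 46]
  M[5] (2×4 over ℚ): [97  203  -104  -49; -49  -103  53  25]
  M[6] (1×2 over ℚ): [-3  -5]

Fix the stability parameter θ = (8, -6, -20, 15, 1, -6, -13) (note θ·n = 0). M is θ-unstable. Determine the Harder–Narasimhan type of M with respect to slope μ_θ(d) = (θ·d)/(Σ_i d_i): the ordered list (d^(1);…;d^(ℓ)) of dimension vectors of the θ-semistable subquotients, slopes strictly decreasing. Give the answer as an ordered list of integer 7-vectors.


Interval decomposition of M: I[1,1]^3, I[1,2], I[3,5], I[5,5], I[5,6], I[5,7].
HN type (ℓ=5): μ^(1)=8; μ^(2)=1; μ^(3)=-5/2; μ^(4)=-6; μ^(5)=-20

((3, 0, 0, 1, 1, 0, 0); (1, 1, 0, 0, 1, 0, 0); (0, 0, 0, 0, 1, 1, 0); (0, 0, 0, 0, 1, 1, 1); (0, 0, 1, 0, 0, 0, 0))


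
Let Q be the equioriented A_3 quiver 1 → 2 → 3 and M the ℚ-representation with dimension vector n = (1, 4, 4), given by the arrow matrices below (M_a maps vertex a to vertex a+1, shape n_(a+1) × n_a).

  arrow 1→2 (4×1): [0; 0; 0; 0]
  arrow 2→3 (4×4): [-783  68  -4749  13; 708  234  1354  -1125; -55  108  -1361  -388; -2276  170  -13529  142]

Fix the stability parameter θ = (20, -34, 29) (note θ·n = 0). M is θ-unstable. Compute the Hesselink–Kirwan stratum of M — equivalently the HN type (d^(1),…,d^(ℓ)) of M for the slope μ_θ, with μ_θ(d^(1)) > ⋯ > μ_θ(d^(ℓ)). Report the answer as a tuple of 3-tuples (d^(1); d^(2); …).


Interval decomposition of M: I[1,1], I[2,3]^4.
HN type (ℓ=3): μ^(1)=29; μ^(2)=20; μ^(3)=-34

((0, 0, 4); (1, 0, 0); (0, 4, 0))


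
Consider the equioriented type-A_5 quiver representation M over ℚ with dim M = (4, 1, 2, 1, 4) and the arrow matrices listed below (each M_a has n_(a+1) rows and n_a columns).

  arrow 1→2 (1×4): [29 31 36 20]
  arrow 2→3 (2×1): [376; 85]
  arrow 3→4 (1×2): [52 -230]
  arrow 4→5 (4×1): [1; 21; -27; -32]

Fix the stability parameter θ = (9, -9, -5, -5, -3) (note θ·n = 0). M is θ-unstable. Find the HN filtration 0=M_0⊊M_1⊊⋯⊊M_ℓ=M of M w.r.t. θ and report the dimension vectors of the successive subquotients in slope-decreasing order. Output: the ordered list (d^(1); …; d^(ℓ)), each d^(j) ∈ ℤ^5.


Barcode: M ≅ I[1,1]^3, I[1,5], I[3,3], I[5,5]^3. HN layers by μ_θ (4 steps, strictly decreasing):
  μ^(1)=9; μ^(2)=-13/5; μ^(3)=-3; μ^(4)=-5

((3, 0, 0, 0, 0); (1, 1, 1, 1, 1); (0, 0, 0, 0, 3); (0, 0, 1, 0, 0))


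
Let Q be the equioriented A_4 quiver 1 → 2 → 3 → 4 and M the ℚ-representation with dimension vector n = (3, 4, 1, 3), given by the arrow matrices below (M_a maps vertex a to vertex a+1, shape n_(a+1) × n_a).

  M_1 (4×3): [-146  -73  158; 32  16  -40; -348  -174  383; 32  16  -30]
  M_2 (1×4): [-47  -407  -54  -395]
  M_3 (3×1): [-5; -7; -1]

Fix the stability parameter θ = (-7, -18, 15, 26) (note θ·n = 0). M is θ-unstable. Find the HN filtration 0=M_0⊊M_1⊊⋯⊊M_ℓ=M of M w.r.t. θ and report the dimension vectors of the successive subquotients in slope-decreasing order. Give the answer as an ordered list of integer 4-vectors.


Via rank(M_{q-1}∘⋯∘M_p): M ≅ I[1,1], I[1,2], I[1,4], I[2,2]^2, I[4,4]^2.
μ_θ-semistable layers: μ^(1)=26; μ^(2)=15; μ^(3)=-7; μ^(4)=-25/2; μ^(5)=-18

((0, 0, 0, 3); (0, 0, 1, 0); (1, 0, 0, 0); (2, 2, 0, 0); (0, 2, 0, 0))


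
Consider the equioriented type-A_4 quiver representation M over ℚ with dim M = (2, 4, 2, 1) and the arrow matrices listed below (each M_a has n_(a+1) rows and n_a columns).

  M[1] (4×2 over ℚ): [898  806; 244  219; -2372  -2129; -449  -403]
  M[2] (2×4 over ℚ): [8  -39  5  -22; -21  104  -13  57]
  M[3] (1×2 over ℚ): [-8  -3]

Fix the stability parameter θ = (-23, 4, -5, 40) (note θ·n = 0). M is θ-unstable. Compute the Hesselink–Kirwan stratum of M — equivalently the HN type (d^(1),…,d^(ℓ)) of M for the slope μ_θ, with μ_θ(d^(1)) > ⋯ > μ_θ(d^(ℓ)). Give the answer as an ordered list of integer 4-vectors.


Barcode: M ≅ I[1,3], I[1,4], I[2,2]^2. HN layers by μ_θ (4 steps, strictly decreasing):
  μ^(1)=40; μ^(2)=4; μ^(3)=-1/2; μ^(4)=-23

((0, 0, 0, 1); (0, 2, 0, 0); (0, 2, 2, 0); (2, 0, 0, 0))


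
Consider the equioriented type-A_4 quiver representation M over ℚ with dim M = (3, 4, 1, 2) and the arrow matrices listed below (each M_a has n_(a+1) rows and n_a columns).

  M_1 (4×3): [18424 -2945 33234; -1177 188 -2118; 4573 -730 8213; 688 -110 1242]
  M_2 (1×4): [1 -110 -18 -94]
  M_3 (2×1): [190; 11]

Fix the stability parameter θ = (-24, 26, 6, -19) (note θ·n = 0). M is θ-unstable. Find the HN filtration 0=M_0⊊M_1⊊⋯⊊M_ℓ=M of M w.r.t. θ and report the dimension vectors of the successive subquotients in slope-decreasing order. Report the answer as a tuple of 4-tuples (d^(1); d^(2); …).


Barcode: M ≅ I[1,2]^2, I[1,4], I[2,2], I[4,4]. HN layers by μ_θ (4 steps, strictly decreasing):
  μ^(1)=26; μ^(2)=13/3; μ^(3)=-19; μ^(4)=-24

((0, 3, 0, 0); (0, 1, 1, 1); (0, 0, 0, 1); (3, 0, 0, 0))


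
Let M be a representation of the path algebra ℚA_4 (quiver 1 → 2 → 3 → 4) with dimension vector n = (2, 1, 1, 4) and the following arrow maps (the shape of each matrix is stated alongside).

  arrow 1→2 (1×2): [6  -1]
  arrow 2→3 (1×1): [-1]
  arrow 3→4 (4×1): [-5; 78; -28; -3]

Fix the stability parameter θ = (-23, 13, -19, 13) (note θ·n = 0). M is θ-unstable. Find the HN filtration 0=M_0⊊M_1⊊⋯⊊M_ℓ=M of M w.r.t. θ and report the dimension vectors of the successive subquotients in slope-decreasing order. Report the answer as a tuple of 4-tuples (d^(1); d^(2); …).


Interval decomposition of M: I[1,1], I[1,4], I[4,4]^3.
HN type (ℓ=3): μ^(1)=13; μ^(2)=-3; μ^(3)=-23

((0, 0, 0, 4); (0, 1, 1, 0); (2, 0, 0, 0))


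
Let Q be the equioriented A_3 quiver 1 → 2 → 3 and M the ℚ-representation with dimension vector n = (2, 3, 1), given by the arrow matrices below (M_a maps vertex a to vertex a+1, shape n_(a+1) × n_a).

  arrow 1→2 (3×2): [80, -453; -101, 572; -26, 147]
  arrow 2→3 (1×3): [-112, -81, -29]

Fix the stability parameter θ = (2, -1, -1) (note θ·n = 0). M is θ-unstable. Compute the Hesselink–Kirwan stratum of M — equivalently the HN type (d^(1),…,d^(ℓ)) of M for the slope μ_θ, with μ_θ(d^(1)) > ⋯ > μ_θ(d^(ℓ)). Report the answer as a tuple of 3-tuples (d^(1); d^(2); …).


Barcode: M ≅ I[1,2], I[1,3], I[2,2]. HN layers by μ_θ (3 steps, strictly decreasing):
  μ^(1)=1/2; μ^(2)=0; μ^(3)=-1

((1, 1, 0); (1, 1, 1); (0, 1, 0))


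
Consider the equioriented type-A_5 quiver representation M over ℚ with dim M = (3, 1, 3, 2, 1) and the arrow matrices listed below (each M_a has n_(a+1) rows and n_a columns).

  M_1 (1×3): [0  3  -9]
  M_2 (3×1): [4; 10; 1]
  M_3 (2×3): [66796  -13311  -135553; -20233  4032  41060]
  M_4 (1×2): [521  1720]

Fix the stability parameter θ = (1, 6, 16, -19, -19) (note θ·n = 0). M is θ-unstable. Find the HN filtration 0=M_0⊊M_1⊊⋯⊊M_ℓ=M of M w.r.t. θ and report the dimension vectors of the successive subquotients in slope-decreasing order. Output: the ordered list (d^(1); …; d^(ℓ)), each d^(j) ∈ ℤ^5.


Interval decomposition of M: I[1,1]^2, I[1,5], I[3,3], I[3,4].
HN type (ℓ=4): μ^(1)=16; μ^(2)=1; μ^(3)=-3/2; μ^(4)=-3

((0, 0, 1, 0, 0); (2, 0, 0, 0, 0); (0, 0, 1, 1, 0); (1, 1, 1, 1, 1))


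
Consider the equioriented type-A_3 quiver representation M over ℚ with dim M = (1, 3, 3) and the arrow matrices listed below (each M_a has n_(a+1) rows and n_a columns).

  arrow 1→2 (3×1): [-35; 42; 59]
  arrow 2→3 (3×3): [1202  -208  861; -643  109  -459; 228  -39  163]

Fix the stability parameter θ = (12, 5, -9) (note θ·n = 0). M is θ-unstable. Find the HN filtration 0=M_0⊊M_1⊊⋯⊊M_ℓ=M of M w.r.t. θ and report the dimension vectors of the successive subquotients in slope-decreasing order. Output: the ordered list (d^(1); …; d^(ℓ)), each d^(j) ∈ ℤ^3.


Interval decomposition of M: I[1,3], I[2,3]^2.
HN type (ℓ=2): μ^(1)=8/3; μ^(2)=-2

((1, 1, 1); (0, 2, 2))


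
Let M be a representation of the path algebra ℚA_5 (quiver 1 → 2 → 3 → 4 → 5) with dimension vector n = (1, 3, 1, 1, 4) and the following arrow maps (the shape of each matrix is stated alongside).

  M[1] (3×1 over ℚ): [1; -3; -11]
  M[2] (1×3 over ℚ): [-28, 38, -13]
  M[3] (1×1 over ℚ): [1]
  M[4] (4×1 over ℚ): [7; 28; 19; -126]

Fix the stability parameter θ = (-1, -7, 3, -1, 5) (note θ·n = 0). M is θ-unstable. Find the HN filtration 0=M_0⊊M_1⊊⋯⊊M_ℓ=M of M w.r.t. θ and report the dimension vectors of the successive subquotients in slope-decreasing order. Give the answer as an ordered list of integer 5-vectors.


Via rank(M_{q-1}∘⋯∘M_p): M ≅ I[1,5], I[2,2]^2, I[5,5]^3.
μ_θ-semistable layers: μ^(1)=5; μ^(2)=1; μ^(3)=-4; μ^(4)=-7

((0, 0, 0, 0, 4); (0, 0, 1, 1, 0); (1, 1, 0, 0, 0); (0, 2, 0, 0, 0))


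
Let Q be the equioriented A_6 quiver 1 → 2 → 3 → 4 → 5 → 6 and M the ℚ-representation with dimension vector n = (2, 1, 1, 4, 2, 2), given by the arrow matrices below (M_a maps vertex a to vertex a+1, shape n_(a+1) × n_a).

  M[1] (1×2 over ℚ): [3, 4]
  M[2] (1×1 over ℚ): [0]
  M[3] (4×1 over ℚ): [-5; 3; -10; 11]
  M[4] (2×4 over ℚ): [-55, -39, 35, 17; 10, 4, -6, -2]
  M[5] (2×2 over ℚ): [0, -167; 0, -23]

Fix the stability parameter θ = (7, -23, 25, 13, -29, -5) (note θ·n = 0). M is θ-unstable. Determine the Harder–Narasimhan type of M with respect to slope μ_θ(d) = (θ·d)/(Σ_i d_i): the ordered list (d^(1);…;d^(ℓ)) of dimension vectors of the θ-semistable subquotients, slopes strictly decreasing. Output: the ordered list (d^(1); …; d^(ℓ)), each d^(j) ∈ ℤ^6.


Interval decomposition of M: I[1,1], I[1,2], I[3,5], I[4,4]^2, I[4,6], I[6,6].
HN type (ℓ=5): μ^(1)=13; μ^(2)=7; μ^(3)=3; μ^(4)=-5; μ^(5)=-8

((0, 0, 0, 2, 0, 0); (1, 0, 0, 0, 0, 0); (0, 0, 1, 1, 1, 0); (0, 0, 0, 0, 0, 2); (1, 1, 0, 1, 1, 0))


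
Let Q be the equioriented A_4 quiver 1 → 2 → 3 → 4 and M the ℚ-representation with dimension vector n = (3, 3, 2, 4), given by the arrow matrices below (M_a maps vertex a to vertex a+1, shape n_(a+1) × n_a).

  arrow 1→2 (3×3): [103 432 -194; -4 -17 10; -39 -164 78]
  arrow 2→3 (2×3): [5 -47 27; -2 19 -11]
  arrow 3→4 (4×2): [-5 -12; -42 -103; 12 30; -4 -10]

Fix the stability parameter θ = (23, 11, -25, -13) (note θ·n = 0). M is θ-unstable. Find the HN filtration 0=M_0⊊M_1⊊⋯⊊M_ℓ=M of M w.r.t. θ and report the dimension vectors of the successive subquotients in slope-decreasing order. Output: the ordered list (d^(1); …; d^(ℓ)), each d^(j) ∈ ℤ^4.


Interval decomposition of M: I[1,2], I[1,4]^2, I[4,4]^2.
HN type (ℓ=3): μ^(1)=17; μ^(2)=-1; μ^(3)=-13

((1, 1, 0, 0); (2, 2, 2, 2); (0, 0, 0, 2))


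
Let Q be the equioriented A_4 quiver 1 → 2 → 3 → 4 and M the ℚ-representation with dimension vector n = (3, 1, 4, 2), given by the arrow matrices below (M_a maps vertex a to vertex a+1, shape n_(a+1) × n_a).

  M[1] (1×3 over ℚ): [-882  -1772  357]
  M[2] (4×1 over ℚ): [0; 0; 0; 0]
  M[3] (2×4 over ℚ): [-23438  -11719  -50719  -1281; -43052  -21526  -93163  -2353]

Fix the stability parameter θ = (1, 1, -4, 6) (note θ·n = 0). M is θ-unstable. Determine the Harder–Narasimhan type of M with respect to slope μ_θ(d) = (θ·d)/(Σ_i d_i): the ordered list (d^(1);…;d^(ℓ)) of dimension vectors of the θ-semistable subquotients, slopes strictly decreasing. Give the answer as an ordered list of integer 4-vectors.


Interval decomposition of M: I[1,1]^2, I[1,2], I[3,3]^2, I[3,4]^2.
HN type (ℓ=3): μ^(1)=6; μ^(2)=1; μ^(3)=-4

((0, 0, 0, 2); (3, 1, 0, 0); (0, 0, 4, 0))


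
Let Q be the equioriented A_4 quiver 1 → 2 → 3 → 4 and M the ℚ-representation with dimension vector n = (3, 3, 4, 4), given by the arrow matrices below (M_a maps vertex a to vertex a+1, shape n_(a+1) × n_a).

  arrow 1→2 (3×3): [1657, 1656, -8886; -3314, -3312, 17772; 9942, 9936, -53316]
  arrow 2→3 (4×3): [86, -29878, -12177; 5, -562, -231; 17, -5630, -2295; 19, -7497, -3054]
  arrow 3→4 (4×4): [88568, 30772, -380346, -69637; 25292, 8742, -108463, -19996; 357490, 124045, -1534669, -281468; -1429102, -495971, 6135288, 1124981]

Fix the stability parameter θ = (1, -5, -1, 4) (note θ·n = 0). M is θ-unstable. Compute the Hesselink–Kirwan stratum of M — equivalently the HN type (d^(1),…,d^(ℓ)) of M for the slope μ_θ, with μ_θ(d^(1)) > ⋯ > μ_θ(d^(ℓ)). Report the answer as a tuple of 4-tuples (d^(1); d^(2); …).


Via rank(M_{q-1}∘⋯∘M_p): M ≅ I[1,1]^2, I[1,4], I[2,4]^2, I[3,3], I[4,4].
μ_θ-semistable layers: μ^(1)=4; μ^(2)=1; μ^(3)=-1; μ^(4)=-2; μ^(5)=-5

((0, 0, 0, 4); (2, 0, 0, 0); (0, 0, 4, 0); (1, 1, 0, 0); (0, 2, 0, 0))


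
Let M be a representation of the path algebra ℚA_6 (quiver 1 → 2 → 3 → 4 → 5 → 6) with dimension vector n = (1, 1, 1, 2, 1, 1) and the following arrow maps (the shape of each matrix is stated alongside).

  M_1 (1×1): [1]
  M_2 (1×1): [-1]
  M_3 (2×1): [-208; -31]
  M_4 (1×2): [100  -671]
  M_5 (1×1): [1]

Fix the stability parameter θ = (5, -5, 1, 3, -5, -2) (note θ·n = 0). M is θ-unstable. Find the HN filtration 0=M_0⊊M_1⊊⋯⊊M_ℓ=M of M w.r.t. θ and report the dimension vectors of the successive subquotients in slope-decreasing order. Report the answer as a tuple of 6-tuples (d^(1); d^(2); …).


Barcode: M ≅ I[1,6], I[4,4]. HN layers by μ_θ (2 steps, strictly decreasing):
  μ^(1)=3; μ^(2)=-1/2

((0, 0, 0, 1, 0, 0); (1, 1, 1, 1, 1, 1))


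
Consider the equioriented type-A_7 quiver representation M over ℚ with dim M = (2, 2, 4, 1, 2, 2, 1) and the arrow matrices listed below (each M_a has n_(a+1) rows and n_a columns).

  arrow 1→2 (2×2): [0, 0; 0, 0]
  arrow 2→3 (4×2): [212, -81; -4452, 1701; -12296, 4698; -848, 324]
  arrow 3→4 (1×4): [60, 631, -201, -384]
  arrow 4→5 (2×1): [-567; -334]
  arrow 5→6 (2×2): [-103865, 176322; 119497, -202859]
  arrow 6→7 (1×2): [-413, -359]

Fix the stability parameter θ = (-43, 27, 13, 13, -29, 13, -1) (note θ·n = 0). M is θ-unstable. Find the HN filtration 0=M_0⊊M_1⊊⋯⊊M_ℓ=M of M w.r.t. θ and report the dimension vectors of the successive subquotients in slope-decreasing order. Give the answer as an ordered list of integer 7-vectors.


Barcode: M ≅ I[1,1]^2, I[2,2], I[2,7], I[3,3]^3, I[5,6]. HN layers by μ_θ (5 steps, strictly decreasing):
  μ^(1)=27; μ^(2)=13; μ^(3)=6; μ^(4)=-29; μ^(5)=-43

((0, 1, 0, 0, 0, 0, 0); (0, 0, 3, 0, 0, 1, 0); (0, 1, 1, 1, 1, 1, 1); (0, 0, 0, 0, 1, 0, 0); (2, 0, 0, 0, 0, 0, 0))


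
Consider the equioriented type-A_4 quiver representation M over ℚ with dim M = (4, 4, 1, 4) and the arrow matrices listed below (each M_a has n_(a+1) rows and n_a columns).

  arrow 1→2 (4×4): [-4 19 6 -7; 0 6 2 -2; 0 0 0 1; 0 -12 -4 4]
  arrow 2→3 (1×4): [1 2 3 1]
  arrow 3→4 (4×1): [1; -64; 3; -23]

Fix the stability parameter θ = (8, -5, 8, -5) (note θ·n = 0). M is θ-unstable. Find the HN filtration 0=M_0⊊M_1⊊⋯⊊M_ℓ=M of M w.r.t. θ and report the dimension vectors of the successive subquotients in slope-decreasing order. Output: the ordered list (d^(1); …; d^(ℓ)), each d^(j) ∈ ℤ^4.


Interval decomposition of M: I[1,1], I[1,2]^2, I[1,4], I[2,2], I[4,4]^3.
HN type (ℓ=3): μ^(1)=8; μ^(2)=3/2; μ^(3)=-5

((1, 0, 0, 0); (3, 3, 1, 1); (0, 1, 0, 3))


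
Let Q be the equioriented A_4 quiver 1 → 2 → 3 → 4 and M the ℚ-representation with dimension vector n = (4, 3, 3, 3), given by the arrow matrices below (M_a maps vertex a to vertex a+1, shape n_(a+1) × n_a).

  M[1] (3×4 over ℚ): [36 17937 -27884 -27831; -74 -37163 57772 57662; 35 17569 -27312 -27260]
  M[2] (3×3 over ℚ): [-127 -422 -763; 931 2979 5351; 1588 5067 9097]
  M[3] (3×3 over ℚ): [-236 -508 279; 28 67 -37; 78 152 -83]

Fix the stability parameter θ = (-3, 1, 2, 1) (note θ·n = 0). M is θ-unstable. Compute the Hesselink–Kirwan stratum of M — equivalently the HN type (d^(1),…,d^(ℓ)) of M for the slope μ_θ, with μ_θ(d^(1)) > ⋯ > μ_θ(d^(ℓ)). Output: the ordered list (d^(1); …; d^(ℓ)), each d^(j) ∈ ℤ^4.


Via rank(M_{q-1}∘⋯∘M_p): M ≅ I[1,1], I[1,4]^3.
μ_θ-semistable layers: μ^(1)=3/2; μ^(2)=1; μ^(3)=-3

((0, 0, 3, 3); (0, 3, 0, 0); (4, 0, 0, 0))


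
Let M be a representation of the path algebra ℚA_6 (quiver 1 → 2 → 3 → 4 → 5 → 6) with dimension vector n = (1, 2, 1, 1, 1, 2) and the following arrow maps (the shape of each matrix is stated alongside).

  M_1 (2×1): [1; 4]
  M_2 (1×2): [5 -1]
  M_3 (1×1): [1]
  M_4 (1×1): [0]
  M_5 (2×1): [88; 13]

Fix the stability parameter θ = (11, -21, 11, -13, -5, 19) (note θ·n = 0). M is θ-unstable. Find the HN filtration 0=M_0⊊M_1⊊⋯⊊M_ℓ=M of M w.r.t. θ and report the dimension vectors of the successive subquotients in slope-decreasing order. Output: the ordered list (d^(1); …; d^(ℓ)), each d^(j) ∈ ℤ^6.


Via rank(M_{q-1}∘⋯∘M_p): M ≅ I[1,4], I[2,2], I[5,6], I[6,6].
μ_θ-semistable layers: μ^(1)=19; μ^(2)=-1; μ^(3)=-5; μ^(4)=-21

((0, 0, 0, 0, 0, 2); (0, 0, 1, 1, 0, 0); (1, 1, 0, 0, 1, 0); (0, 1, 0, 0, 0, 0))


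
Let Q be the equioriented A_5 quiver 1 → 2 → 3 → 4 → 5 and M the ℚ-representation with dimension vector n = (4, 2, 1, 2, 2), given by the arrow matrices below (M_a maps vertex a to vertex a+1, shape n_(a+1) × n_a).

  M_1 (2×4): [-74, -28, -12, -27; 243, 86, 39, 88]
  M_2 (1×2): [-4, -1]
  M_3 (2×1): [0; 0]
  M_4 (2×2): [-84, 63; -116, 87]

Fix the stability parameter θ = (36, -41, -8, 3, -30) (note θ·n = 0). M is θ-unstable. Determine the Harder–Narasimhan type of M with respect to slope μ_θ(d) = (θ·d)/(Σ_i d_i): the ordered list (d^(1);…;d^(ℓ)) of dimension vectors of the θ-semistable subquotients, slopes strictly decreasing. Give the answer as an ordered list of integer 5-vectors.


Interval decomposition of M: I[1,1]^2, I[1,2], I[1,3], I[4,4], I[4,5], I[5,5].
HN type (ℓ=6): μ^(1)=36; μ^(2)=3; μ^(3)=-5/2; μ^(4)=-13/3; μ^(5)=-27/2; μ^(6)=-30

((2, 0, 0, 0, 0); (0, 0, 0, 1, 0); (1, 1, 0, 0, 0); (1, 1, 1, 0, 0); (0, 0, 0, 1, 1); (0, 0, 0, 0, 1))


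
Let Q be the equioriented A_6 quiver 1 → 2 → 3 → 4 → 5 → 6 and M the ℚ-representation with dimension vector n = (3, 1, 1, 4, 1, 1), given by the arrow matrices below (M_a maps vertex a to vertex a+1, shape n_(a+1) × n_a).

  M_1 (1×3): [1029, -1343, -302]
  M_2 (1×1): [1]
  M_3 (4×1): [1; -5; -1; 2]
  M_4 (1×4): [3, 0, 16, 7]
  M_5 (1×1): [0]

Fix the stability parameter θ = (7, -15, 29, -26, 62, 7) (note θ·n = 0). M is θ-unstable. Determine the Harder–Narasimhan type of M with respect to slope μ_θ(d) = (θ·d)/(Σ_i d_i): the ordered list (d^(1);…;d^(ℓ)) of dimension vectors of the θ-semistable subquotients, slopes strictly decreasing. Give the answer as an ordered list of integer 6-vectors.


Via rank(M_{q-1}∘⋯∘M_p): M ≅ I[1,1]^2, I[1,5], I[4,4]^3, I[6,6].
μ_θ-semistable layers: μ^(1)=62; μ^(2)=7; μ^(3)=3/2; μ^(4)=-4; μ^(5)=-26

((0, 0, 0, 0, 1, 0); (2, 0, 0, 0, 0, 1); (0, 0, 1, 1, 0, 0); (1, 1, 0, 0, 0, 0); (0, 0, 0, 3, 0, 0))


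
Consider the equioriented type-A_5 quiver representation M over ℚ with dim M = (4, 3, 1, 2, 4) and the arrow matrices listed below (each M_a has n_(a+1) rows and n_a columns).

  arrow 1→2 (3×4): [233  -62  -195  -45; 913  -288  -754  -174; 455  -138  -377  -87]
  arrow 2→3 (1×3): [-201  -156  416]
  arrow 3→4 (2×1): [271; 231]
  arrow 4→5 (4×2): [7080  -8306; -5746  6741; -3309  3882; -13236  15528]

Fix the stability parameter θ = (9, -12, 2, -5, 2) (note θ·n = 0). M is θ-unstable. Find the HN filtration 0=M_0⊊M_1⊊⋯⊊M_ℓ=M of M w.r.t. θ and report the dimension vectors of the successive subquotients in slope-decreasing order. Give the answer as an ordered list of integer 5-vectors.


Via rank(M_{q-1}∘⋯∘M_p): M ≅ I[1,1]^2, I[1,2], I[1,5], I[2,2], I[4,5], I[5,5]^2.
μ_θ-semistable layers: μ^(1)=9; μ^(2)=2; μ^(3)=-3/2; μ^(4)=-5; μ^(5)=-12

((2, 0, 0, 0, 0); (0, 0, 0, 0, 4); (2, 2, 1, 1, 0); (0, 0, 0, 1, 0); (0, 1, 0, 0, 0))


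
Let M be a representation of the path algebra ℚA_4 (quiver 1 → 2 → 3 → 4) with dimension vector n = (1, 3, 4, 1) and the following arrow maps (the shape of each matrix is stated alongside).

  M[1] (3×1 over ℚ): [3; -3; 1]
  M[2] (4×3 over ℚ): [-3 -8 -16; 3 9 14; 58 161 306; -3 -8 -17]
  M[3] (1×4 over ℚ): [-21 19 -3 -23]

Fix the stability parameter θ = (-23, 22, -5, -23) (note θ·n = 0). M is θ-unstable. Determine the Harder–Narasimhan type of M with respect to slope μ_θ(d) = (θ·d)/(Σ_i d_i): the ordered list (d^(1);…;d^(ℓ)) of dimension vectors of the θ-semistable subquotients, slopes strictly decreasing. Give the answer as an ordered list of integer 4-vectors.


Via rank(M_{q-1}∘⋯∘M_p): M ≅ I[1,3], I[2,3], I[2,4], I[3,3].
μ_θ-semistable layers: μ^(1)=17/2; μ^(2)=-2; μ^(3)=-5; μ^(4)=-23

((0, 2, 2, 0); (0, 1, 1, 1); (0, 0, 1, 0); (1, 0, 0, 0))


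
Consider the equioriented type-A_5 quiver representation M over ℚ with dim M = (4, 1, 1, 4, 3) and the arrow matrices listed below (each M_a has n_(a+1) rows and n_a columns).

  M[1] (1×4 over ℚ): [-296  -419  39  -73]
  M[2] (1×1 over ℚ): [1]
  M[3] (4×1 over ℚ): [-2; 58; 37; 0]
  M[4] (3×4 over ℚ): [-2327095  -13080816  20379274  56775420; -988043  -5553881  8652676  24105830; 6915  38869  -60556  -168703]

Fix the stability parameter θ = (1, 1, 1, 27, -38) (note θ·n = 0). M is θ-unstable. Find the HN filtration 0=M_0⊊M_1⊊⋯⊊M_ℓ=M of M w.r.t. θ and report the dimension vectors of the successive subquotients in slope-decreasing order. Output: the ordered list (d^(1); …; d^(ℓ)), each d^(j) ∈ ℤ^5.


Interval decomposition of M: I[1,1]^3, I[1,4], I[4,5]^3.
HN type (ℓ=3): μ^(1)=27; μ^(2)=1; μ^(3)=-11/2

((0, 0, 0, 1, 0); (4, 1, 1, 0, 0); (0, 0, 0, 3, 3))


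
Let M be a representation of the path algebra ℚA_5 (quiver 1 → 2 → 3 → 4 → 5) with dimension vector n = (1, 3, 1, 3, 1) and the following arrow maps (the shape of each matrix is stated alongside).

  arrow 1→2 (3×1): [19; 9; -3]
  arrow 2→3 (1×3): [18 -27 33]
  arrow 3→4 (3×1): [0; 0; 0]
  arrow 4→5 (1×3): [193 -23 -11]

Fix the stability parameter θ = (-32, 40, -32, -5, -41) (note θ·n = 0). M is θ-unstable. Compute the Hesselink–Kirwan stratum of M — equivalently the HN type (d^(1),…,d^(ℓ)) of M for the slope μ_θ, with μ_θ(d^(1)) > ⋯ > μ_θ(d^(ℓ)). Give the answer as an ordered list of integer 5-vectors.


Barcode: M ≅ I[1,2], I[2,2], I[2,3], I[4,4]^2, I[4,5]. HN layers by μ_θ (5 steps, strictly decreasing):
  μ^(1)=40; μ^(2)=4; μ^(3)=-5; μ^(4)=-23; μ^(5)=-32

((0, 2, 0, 0, 0); (0, 1, 1, 0, 0); (0, 0, 0, 2, 0); (0, 0, 0, 1, 1); (1, 0, 0, 0, 0))


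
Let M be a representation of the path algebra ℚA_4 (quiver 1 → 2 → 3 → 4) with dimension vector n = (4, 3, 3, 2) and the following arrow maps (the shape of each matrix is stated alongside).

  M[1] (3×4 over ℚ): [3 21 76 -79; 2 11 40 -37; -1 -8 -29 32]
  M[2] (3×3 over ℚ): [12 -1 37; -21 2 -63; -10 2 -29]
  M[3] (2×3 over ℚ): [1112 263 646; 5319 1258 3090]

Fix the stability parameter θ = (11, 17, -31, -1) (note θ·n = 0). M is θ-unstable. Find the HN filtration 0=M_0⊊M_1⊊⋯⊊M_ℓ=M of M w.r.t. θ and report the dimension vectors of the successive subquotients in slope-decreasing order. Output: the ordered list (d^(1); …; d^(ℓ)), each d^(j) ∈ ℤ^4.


Interval decomposition of M: I[1,1], I[1,3], I[1,4]^2.
HN type (ℓ=2): μ^(1)=11; μ^(2)=-1

((1, 0, 0, 0); (3, 3, 3, 2))


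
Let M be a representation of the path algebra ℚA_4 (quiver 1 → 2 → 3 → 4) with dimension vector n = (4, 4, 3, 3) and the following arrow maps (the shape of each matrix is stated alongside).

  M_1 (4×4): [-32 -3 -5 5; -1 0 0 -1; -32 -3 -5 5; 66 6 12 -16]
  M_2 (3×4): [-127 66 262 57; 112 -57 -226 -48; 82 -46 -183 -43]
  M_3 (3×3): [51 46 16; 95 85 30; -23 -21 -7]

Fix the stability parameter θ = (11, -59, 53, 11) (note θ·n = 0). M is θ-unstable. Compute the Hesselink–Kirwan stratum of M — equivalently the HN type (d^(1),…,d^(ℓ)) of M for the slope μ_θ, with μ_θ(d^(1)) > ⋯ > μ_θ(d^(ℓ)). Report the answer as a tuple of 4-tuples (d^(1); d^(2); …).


Interval decomposition of M: I[1,1], I[1,2], I[1,4]^2, I[2,4].
HN type (ℓ=4): μ^(1)=32; μ^(2)=11; μ^(3)=-24; μ^(4)=-59

((0, 0, 3, 3); (1, 0, 0, 0); (3, 3, 0, 0); (0, 1, 0, 0))


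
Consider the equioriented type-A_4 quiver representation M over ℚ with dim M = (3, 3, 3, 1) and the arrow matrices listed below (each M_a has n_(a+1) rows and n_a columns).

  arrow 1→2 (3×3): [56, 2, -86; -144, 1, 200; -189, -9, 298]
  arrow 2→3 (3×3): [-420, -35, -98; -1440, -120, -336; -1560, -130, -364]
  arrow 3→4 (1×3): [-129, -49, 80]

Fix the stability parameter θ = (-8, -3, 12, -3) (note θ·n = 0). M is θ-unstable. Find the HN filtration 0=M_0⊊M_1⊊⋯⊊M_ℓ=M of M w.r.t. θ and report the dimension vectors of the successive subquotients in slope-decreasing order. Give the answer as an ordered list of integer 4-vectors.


Interval decomposition of M: I[1,2]^2, I[1,4], I[3,3]^2.
HN type (ℓ=4): μ^(1)=12; μ^(2)=9/2; μ^(3)=-3; μ^(4)=-8

((0, 0, 2, 0); (0, 0, 1, 1); (0, 3, 0, 0); (3, 0, 0, 0))


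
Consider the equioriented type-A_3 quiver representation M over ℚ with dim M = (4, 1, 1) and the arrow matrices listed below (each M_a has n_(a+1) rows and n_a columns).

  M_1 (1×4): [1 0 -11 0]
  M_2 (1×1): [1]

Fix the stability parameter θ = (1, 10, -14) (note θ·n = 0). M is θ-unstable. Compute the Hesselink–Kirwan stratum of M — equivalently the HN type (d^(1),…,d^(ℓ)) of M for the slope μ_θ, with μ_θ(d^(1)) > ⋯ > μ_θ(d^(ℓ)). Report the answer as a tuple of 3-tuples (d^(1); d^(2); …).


Via rank(M_{q-1}∘⋯∘M_p): M ≅ I[1,1]^3, I[1,3].
μ_θ-semistable layers: μ^(1)=1; μ^(2)=-1

((3, 0, 0); (1, 1, 1))


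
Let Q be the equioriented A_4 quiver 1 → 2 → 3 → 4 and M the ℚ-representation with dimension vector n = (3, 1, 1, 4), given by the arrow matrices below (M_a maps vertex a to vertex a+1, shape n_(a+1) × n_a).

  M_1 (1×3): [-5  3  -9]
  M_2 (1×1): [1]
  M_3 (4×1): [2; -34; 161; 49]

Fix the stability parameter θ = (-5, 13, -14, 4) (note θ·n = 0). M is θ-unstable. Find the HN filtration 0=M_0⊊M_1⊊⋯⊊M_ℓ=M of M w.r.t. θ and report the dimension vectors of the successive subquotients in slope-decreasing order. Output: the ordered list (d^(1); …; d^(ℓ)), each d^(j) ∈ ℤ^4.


Via rank(M_{q-1}∘⋯∘M_p): M ≅ I[1,1]^2, I[1,4], I[4,4]^3.
μ_θ-semistable layers: μ^(1)=4; μ^(2)=-1/2; μ^(3)=-5

((0, 0, 0, 4); (0, 1, 1, 0); (3, 0, 0, 0))


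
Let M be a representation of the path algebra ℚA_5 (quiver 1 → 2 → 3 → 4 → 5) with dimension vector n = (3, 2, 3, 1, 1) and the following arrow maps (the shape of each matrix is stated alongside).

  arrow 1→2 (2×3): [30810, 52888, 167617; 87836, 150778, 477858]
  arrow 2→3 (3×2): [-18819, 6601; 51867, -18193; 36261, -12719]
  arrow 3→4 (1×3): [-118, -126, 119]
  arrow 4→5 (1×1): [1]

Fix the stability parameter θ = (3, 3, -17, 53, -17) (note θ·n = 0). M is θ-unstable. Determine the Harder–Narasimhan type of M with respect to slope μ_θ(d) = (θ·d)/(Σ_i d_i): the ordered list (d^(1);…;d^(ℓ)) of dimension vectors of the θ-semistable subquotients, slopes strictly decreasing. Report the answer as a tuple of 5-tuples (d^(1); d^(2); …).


Barcode: M ≅ I[1,1], I[1,2], I[1,5], I[3,3]^2. HN layers by μ_θ (4 steps, strictly decreasing):
  μ^(1)=18; μ^(2)=3; μ^(3)=-11/3; μ^(4)=-17

((0, 0, 0, 1, 1); (2, 1, 0, 0, 0); (1, 1, 1, 0, 0); (0, 0, 2, 0, 0))


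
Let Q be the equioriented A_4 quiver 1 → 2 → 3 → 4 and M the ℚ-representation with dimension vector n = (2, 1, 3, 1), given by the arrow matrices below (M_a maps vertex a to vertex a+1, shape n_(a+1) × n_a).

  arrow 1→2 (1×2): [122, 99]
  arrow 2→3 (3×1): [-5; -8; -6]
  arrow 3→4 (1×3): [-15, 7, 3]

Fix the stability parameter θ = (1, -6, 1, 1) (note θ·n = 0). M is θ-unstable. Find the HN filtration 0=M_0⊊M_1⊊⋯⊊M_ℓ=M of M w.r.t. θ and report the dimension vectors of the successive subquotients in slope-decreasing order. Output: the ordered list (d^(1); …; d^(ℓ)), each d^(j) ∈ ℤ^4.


Interval decomposition of M: I[1,1], I[1,4], I[3,3]^2.
HN type (ℓ=2): μ^(1)=1; μ^(2)=-5/2

((1, 0, 3, 1); (1, 1, 0, 0))


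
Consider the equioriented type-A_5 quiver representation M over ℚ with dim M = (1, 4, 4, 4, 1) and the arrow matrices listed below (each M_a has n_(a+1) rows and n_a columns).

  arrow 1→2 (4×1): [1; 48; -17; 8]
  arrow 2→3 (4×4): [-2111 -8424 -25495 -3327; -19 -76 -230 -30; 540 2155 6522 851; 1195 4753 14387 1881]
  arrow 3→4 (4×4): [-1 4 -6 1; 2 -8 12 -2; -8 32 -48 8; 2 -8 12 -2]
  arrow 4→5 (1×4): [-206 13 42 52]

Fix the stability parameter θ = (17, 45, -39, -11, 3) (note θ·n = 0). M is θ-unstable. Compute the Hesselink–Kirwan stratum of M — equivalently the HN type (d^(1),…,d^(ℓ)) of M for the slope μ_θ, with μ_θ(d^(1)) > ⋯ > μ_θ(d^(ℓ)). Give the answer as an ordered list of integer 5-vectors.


Interval decomposition of M: I[1,3], I[2,3]^2, I[2,4], I[4,4]^2, I[4,5].
HN type (ℓ=4): μ^(1)=23/3; μ^(2)=3; μ^(3)=-5/3; μ^(4)=-11

((1, 1, 1, 0, 0); (0, 2, 2, 0, 1); (0, 1, 1, 1, 0); (0, 0, 0, 3, 0))


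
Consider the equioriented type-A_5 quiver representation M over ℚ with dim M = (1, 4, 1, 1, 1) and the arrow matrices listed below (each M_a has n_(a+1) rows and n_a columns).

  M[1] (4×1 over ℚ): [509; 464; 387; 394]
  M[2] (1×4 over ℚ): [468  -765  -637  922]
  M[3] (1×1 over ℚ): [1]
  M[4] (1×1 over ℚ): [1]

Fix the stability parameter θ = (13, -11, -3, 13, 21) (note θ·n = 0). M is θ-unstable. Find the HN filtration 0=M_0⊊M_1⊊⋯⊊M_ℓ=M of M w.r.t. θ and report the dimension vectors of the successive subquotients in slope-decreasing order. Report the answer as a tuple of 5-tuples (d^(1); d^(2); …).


Interval decomposition of M: I[1,5], I[2,2]^3.
HN type (ℓ=4): μ^(1)=21; μ^(2)=13; μ^(3)=-1/3; μ^(4)=-11

((0, 0, 0, 0, 1); (0, 0, 0, 1, 0); (1, 1, 1, 0, 0); (0, 3, 0, 0, 0))


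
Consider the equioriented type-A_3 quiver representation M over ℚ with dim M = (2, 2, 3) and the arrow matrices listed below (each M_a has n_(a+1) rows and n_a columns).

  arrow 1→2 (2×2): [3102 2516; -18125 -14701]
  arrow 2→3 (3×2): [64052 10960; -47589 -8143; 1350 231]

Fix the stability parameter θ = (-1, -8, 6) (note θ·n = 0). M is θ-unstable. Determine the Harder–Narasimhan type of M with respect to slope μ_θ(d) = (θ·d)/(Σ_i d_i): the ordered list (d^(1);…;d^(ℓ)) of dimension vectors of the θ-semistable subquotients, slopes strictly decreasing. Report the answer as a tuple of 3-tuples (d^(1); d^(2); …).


Via rank(M_{q-1}∘⋯∘M_p): M ≅ I[1,3]^2, I[3,3].
μ_θ-semistable layers: μ^(1)=6; μ^(2)=-9/2

((0, 0, 3); (2, 2, 0))
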